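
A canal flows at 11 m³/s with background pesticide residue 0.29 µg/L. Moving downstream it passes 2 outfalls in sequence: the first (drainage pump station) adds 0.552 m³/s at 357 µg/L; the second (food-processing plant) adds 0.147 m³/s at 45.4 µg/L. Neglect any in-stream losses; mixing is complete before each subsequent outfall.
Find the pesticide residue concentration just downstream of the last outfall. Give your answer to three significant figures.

17.7 µg/L

After outfall 1: Q = 11.00 + 0.5520 = 11.55 m³/s; C = (11.00·0.2900 + 0.5520·357.0)/11.55 = 17.34 µg/L.
After outfall 2: Q = 11.55 + 0.1470 = 11.70 m³/s; C = (11.55·17.34 + 0.1470·45.40)/11.70 = 17.69 µg/L.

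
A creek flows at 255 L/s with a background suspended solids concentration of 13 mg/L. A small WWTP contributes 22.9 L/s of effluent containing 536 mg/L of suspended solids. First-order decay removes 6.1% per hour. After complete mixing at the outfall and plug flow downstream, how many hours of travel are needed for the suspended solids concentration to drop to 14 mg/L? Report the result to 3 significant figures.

22.1 h

After mixing, C = (255.0·13.00 + 22.90·536.0) / 277.9 = 15590/277.9 = 56.10 mg/L.
6.1%/h lost → k = −ln(1 − 0.061) = 0.06294 h⁻¹.
56.10·exp(−k·t) = 14 → t = ln(56.10/14)/k = 79390 s = 22.05 h.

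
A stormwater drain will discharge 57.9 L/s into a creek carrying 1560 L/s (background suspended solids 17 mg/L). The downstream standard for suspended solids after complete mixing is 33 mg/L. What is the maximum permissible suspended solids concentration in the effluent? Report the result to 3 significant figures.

464 mg/L

At the limit, (Qr·Cr + Qe·Cₑ)/(Qr + Qe) = 33:
Cₑ = (1618·33 − 1560·17.00) / 57.90 = 464.1 mg/L.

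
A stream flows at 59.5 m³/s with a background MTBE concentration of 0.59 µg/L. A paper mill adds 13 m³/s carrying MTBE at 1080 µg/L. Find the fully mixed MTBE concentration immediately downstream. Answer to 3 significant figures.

194 µg/L

Mixed concentration C = ΣQC/ΣQ = (59.50·0.5900 + 13.00·1080) / 72.50 = 14080/72.50 = 194.1 µg/L.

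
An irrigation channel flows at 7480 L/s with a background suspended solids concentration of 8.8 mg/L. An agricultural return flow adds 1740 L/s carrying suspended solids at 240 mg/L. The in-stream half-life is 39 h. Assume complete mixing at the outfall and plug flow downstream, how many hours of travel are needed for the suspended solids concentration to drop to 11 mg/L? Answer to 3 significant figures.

After mixing, C = (7480·8.800 + 1740·240.0) / 9220 = 483400/9220 = 52.43 mg/L.
Half-life 39 h → k = ln 2 / 39 = 0.01777 h⁻¹ = 0.4266 d⁻¹.
52.43·exp(−k·t) = 11 → t = ln(52.43/11)/k = 316300 s = 87.86 h.

87.9 h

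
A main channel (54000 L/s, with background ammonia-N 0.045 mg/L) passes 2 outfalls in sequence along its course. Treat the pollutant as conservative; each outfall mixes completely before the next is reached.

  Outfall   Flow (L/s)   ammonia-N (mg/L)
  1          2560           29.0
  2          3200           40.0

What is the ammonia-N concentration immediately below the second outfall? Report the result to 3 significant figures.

Below outfall 1: Q → 56560 L/s, C = (54000·0.04500 + 2560·29.00)/56560 = 1.356 mg/L.
Below outfall 2: Q → 59760 L/s, C = (56560·1.356 + 3200·40.00)/59760 = 3.425 mg/L.

3.42 mg/L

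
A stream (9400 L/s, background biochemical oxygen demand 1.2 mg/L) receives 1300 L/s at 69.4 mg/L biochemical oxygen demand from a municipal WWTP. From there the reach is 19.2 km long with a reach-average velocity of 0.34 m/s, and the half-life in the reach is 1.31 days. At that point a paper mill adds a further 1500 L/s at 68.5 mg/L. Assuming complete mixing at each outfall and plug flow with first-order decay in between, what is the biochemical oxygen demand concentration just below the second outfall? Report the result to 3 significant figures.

Mass balance: C = (9400·1.200 + 1300·69.40) / 10700 = 101500/10700 = 9.486 mg/L; combined flow 10700 L/s.
Travel time t = 19.2·1000 / 0.34 = 56470 s = 15.69 h.
Half-life 1.31 d → k = ln 2 / 1.31 = 0.5291 d⁻¹.
First-order decay: C = 9.486·exp(−k·t) = 9.486·0.7076 = 6.713 mg/L.
Second outfall: C = (10700·6.713 + 1500·68.50)/12200 = 14.31 mg/L.

14.3 mg/L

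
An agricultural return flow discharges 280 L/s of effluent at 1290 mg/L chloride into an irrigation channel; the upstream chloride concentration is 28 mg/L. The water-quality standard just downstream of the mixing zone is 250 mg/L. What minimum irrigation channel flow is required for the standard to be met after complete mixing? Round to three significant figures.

Set C_mix = 250: (Q·28.00 + 280.0·1290) / (Q + 280.0) = 250
→ Q = 280.0·(1290 − 250)/(250 − 28.00) = 1312 L/s.

1310 L/s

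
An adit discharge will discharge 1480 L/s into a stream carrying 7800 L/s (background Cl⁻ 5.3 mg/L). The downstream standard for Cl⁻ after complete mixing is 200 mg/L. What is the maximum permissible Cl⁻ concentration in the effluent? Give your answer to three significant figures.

At the limit, (Qr·Cr + Qe·Cₑ)/(Qr + Qe) = 200:
Cₑ = (9280·200 − 7800·5.300) / 1480 = 1226 mg/L.

1230 mg/L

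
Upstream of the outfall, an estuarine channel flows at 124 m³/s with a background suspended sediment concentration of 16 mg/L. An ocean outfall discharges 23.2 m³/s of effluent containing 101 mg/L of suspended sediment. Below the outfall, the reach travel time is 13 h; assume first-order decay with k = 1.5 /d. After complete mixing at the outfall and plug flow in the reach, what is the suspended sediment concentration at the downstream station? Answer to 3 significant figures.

Mass balance: C = (124.0·16.00 + 23.20·101.0) / 147.2 = 4327/147.2 = 29.40 mg/L.
First-order decay: C = 29.40·exp(−k·t) = 29.40·0.4437 = 13.04 mg/L.

13.0 mg/L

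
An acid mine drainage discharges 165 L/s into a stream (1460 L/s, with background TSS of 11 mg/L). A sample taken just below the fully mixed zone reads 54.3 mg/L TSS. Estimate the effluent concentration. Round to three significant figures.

437 mg/L

Mass balance: 1460·11.00 + 165.0·Cₑ = 1625·54.30
→ Cₑ = (1625·54.30 − 1460·11.00) / 165.0 = 437.4 mg/L.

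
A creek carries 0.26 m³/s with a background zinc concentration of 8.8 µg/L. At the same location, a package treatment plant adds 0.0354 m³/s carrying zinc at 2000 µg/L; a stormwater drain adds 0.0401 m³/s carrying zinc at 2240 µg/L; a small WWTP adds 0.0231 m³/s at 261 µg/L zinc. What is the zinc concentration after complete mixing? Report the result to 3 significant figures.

471 µg/L

Mass balance: C = (0.2600·8.800 + 0.03540·2000 + 0.04010·2240 + 0.02310·261.0) / 0.3586 = 168.9/0.3586 = 471.1 µg/L.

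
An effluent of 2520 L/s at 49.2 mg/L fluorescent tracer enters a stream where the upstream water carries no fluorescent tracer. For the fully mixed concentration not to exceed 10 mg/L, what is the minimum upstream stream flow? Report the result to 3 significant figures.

9880 L/s

Set C_mix = 10: (Q·0 + 2520·49.20) / (Q + 2520) = 10
→ Q = 2520·(49.20 − 10)/(10 − 0) = 9878 L/s.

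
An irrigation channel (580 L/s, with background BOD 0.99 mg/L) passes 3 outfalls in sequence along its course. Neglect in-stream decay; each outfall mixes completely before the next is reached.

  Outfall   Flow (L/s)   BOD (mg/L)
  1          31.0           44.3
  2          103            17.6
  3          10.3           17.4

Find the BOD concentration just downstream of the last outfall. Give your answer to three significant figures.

After outfall 1: Q = 580.0 + 31.00 = 611.0 L/s; C = (580.0·0.9900 + 31.00·44.30)/611.0 = 3.187 mg/L.
After outfall 2: Q = 611.0 + 103.0 = 714.0 L/s; C = (611.0·3.187 + 103.0·17.60)/714.0 = 5.267 mg/L.
After outfall 3: Q = 714.0 + 10.30 = 724.3 L/s; C = (714.0·5.267 + 10.30·17.40)/724.3 = 5.439 mg/L.

5.44 mg/L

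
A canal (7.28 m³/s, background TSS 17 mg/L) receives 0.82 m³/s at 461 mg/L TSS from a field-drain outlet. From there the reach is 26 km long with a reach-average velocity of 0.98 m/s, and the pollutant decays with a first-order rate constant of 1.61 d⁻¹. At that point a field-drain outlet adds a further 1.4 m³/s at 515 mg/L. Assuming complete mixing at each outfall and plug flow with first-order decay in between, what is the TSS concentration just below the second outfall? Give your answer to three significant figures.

Mass balance: C = (7.280·17.00 + 0.8200·461.0) / 8.100 = 501.8/8.100 = 61.95 mg/L; combined flow 8.100 m³/s.
Travel time t = 26·1000 / 0.98 = 26530 s = 7.370 h.
After decay, C = 61.95 × e^(−kt) = 61.95 × 0.6099 = 37.79 mg/L.
At the second outfall, C = (8.100·37.79 + 1.400·515.0) / (8.100 + 1.400) = 108.1 mg/L.

108 mg/L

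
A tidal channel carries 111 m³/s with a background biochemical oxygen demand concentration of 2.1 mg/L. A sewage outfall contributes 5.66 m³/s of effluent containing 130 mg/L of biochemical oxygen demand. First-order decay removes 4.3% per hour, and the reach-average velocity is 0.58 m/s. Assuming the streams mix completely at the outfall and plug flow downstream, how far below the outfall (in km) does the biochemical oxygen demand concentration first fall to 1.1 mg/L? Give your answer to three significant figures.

Mass balance: C = (111.0·2.100 + 5.660·130.0) / 116.7 = 968.9/116.7 = 8.305 mg/L.
4.3%/h lost → k = −ln(1 − 0.043) = 0.04395 h⁻¹.
Set 8.305·exp(−k·t) = 1.1 → t = ln(8.305/1.1)/k = 165600 s = 46.00 h.
Distance = v·t = 0.58·165600 = 96040 m = 96.04 km.

96.0 km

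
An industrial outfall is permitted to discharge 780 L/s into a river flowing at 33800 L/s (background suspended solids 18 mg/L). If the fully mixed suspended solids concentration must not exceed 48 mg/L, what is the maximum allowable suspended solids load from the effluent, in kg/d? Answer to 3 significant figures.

Mass balance at the limit: 33800·18.00 + 780.0·Cₑ = 34580·48 → Cₑ = 1348 mg/L.
780.0 L/s = 0.7800 m³/s. Load = 0.7800 m³/s × 1348 g/m³ × 86 400 s/d = 90840 kg/d.

90800 kg/d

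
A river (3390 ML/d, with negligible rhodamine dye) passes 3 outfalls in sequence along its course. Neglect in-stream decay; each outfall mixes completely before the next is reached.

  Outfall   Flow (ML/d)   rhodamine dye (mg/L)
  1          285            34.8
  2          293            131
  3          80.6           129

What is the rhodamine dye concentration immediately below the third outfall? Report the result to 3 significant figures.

After outfall 1: Q = 3390 + 285.0 = 3675 ML/d; C = (3390·0 + 285.0·34.80)/3675 = 2.699 mg/L.
After outfall 2: Q = 3675 + 293.0 = 3968 ML/d; C = (3675·2.699 + 293.0·131.0)/3968 = 12.17 mg/L.
After outfall 3: Q = 3968 + 80.60 = 4049 ML/d; C = (3968·12.17 + 80.60·129.0)/4049 = 14.50 mg/L.

14.5 mg/L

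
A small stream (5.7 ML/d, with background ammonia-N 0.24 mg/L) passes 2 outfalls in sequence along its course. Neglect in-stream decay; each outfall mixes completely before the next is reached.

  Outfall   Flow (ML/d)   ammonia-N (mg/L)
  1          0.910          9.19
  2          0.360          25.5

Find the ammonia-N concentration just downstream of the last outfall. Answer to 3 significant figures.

2.71 mg/L

After outfall 1: Q = 5.700 + 0.9100 = 6.610 ML/d; C = (5.700·0.2400 + 0.9100·9.190)/6.610 = 1.472 mg/L.
After outfall 2: Q = 6.610 + 0.3600 = 6.970 ML/d; C = (6.610·1.472 + 0.3600·25.50)/6.970 = 2.713 mg/L.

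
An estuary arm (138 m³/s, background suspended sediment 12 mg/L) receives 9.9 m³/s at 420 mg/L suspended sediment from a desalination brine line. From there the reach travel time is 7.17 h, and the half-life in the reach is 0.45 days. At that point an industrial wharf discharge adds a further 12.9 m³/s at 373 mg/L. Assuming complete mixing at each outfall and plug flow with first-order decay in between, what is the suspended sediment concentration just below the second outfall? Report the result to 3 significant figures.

52.7 mg/L

Conservation of mass: C = (138.0·12.00 + 9.900·420.0) / 147.9 = 5814/147.9 = 39.31 mg/L; combined flow 147.9 m³/s.
Half-life 0.45 d → k = ln 2 / 0.45 = 1.540 d⁻¹.
First-order decay: C = 39.31·exp(−k·t) = 39.31·0.6312 = 24.81 mg/L.
Second outfall: C = (147.9·24.81 + 12.90·373.0)/160.8 = 52.74 mg/L.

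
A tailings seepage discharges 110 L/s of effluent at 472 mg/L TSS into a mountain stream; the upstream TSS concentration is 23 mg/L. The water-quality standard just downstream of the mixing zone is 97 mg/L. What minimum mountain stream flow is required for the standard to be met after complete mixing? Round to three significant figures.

557 L/s

Set C_mix = 97: (Q·23.00 + 110.0·472.0) / (Q + 110.0) = 97
→ Q = 110.0·(472.0 − 97)/(97 − 23.00) = 557.4 L/s.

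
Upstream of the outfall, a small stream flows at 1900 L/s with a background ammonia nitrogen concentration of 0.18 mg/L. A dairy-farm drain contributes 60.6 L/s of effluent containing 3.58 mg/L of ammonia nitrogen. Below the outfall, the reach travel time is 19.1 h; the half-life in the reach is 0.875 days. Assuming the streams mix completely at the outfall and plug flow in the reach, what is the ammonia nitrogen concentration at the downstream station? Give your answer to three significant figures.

0.152 mg/L

Conservation of mass: C = (1900·0.1800 + 60.60·3.580) / 1961 = 558.9/1961 = 0.2851 mg/L.
Half-life 0.875 d → k = ln 2 / 0.875 = 0.7922 d⁻¹.
First-order decay: C = 0.2851·exp(−k·t) = 0.2851·0.5324 = 0.1518 mg/L.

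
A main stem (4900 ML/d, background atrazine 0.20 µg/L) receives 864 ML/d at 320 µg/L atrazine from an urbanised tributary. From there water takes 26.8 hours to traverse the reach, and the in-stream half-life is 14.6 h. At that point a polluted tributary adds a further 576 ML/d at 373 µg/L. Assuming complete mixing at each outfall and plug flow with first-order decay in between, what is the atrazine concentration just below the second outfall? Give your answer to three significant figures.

46.1 µg/L

Flow-weighted average: C = (4900·0.2000 + 864.0·320.0) / 5764 = 277500/5764 = 48.14 µg/L; combined flow 5764 ML/d.
Half-life 14.6 h → k = ln 2 / 14.6 = 0.04748 h⁻¹ = 1.139 d⁻¹.
Applying C = C₀e^(−kt): 48.14 × 0.2802 = 13.49 µg/L.
At the second outfall, C = (5764·13.49 + 576.0·373.0) / (5764 + 576.0) = 46.15 µg/L.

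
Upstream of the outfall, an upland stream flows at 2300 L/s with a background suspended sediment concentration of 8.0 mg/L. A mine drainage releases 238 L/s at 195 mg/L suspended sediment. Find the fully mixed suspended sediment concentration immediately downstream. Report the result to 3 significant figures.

25.5 mg/L

Mixed concentration C = ΣQC/ΣQ = (2300·8.000 + 238.0·195.0) / 2538 = 64810/2538 = 25.54 mg/L.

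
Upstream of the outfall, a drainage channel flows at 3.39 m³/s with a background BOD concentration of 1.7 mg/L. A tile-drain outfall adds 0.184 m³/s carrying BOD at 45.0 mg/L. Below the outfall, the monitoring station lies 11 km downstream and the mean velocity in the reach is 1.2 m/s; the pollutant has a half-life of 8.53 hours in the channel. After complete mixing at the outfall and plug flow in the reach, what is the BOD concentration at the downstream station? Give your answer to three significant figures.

Mixed concentration C = ΣQC/ΣQ = (3.390·1.700 + 0.1840·45.00) / 3.574 = 14.04/3.574 = 3.929 mg/L.
Travel time t = 11·1000 / 1.2 = 9167 s = 2.546 h.
Half-life 8.53 h → k = ln 2 / 8.53 = 0.08126 h⁻¹ = 1.950 d⁻¹.
After decay, C = 3.929 × e^(−kt) = 3.929 × 0.8131 = 3.195 mg/L.

3.19 mg/L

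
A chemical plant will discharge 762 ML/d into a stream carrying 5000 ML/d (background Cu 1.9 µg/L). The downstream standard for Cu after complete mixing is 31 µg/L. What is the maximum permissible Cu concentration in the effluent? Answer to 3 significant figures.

222 µg/L

At the limit, (Qr·Cr + Qe·Cₑ)/(Qr + Qe) = 31:
Cₑ = (5762·31 − 5000·1.900) / 762.0 = 221.9 µg/L.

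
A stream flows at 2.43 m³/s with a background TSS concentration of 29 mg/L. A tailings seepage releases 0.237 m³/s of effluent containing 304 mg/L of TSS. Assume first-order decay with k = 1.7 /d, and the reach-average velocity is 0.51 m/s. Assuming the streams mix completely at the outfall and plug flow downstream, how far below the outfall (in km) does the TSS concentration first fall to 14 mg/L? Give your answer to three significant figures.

34.7 km

Mass balance: C = (2.430·29.00 + 0.2370·304.0) / 2.667 = 142.5/2.667 = 53.44 mg/L.
Set 53.44·exp(−k·t) = 14 → t = ln(53.44/14)/k = 68080 s = 18.91 h.
Distance = v·t = 0.51·68080 = 34720 m = 34.72 km.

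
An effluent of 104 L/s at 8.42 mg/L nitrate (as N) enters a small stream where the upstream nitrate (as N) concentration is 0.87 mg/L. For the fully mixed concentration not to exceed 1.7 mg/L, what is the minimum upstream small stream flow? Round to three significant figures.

Set C_mix = 1.7: (Q·0.8700 + 104.0·8.420) / (Q + 104.0) = 1.7
→ Q = 104.0·(8.420 − 1.7)/(1.7 − 0.8700) = 842.0 L/s.

842 L/s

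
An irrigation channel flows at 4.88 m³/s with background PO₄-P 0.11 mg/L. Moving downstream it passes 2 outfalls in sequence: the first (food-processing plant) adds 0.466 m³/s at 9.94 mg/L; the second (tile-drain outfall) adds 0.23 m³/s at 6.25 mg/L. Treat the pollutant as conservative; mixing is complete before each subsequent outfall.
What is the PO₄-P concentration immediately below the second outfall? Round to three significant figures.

Outfall 1: combined Q = 5.346 m³/s; C = (4.880·0.1100 + 0.4660·9.940)/5.346 = 0.9669 mg/L.
Outfall 2: combined Q = 5.576 m³/s; C = (5.346·0.9669 + 0.2300·6.250)/5.576 = 1.185 mg/L.

1.18 mg/L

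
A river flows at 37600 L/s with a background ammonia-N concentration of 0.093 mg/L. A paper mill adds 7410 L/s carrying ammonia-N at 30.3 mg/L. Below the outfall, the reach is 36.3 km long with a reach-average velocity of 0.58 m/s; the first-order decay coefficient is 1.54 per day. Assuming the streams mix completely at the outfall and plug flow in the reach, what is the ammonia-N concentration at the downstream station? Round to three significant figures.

1.66 mg/L

Conservation of mass: C = (37600·0.09300 + 7410·30.30) / 45010 = 228000/45010 = 5.066 mg/L.
Travel time t = 36.3·1000 / 0.58 = 62590 s = 17.39 h.
First-order decay: C = 5.066·exp(−k·t) = 5.066·0.3277 = 1.660 mg/L.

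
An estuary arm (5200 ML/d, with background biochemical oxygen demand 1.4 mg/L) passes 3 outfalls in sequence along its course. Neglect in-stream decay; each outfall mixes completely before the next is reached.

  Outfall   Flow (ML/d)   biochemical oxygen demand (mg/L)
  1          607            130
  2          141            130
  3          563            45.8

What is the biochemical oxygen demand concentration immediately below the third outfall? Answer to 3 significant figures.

20.0 mg/L

Outfall 1: combined Q = 5807 ML/d; C = (5200·1.400 + 607.0·130.0)/5807 = 14.84 mg/L.
Outfall 2: combined Q = 5948 ML/d; C = (5807·14.84 + 141.0·130.0)/5948 = 17.57 mg/L.
Outfall 3: combined Q = 6511 ML/d; C = (5948·17.57 + 563.0·45.80)/6511 = 20.01 mg/L.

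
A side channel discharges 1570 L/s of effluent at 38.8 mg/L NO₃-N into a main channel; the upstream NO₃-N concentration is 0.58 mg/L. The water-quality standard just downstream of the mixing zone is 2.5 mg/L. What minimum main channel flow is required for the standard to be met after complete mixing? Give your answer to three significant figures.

Set C_mix = 2.5: (Q·0.5800 + 1570·38.80) / (Q + 1570) = 2.5
→ Q = 1570·(38.80 − 2.5)/(2.5 − 0.5800) = 29680 L/s.

29700 L/s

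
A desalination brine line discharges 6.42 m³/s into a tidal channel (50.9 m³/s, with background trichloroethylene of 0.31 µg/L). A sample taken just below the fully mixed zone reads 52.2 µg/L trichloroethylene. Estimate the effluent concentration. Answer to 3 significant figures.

Mass balance: 50.90·0.3100 + 6.420·Cₑ = 57.32·52.20
→ Cₑ = (57.32·52.20 − 50.90·0.3100) / 6.420 = 463.6 µg/L.

464 µg/L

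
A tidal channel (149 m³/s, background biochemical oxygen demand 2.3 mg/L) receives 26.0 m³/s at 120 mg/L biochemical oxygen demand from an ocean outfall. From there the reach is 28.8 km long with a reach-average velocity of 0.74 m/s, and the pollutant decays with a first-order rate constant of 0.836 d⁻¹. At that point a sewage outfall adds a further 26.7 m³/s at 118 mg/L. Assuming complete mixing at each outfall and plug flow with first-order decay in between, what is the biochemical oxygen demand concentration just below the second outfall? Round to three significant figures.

After mixing, C = (149.0·2.300 + 26.00·120.0) / 175.0 = 3463/175.0 = 19.79 mg/L; combined flow 175.0 m³/s.
Travel time t = 28.8·1000 / 0.74 = 38920 s = 10.81 h.
Decay over the reach: 19.79·exp(−kt) = 19.79·0.6862 = 13.58 mg/L.
Second outfall: C = (175.0·13.58 + 26.70·118.0)/201.7 = 27.40 mg/L.

27.4 mg/L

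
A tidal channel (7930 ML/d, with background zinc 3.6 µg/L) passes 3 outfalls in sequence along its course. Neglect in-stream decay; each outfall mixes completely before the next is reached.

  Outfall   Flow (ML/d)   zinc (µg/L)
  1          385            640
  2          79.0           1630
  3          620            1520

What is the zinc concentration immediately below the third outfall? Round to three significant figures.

149 µg/L

Below outfall 1: Q → 8315 ML/d, C = (7930·3.600 + 385.0·640.0)/8315 = 33.07 µg/L.
Below outfall 2: Q → 8394 ML/d, C = (8315·33.07 + 79.00·1630)/8394 = 48.10 µg/L.
Below outfall 3: Q → 9014 ML/d, C = (8394·48.10 + 620.0·1520)/9014 = 149.3 µg/L.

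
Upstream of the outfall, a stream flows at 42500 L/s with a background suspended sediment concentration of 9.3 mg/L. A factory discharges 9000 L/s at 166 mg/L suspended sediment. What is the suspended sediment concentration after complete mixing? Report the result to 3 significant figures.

Mixed concentration C = ΣQC/ΣQ = (42500·9.300 + 9000·166.0) / 51500 = 1889000/51500 = 36.68 mg/L.

36.7 mg/L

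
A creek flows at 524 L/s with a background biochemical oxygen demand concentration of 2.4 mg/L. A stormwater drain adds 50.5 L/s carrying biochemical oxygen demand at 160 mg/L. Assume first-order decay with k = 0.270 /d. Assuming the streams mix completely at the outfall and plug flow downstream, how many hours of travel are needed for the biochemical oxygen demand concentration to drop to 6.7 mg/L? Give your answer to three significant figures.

Mass balance: C = (524.0·2.400 + 50.50·160.0) / 574.5 = 9338/574.5 = 16.25 mg/L.
16.25·exp(−k·t) = 6.7 → t = ln(16.25/6.7)/k = 283600 s = 78.77 h.

78.8 h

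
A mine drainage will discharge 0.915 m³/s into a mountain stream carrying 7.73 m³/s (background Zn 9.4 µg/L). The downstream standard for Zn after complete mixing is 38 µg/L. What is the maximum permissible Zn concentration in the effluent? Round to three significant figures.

At the limit, (Qr·Cr + Qe·Cₑ)/(Qr + Qe) = 38:
Cₑ = (8.645·38 − 7.730·9.400) / 0.9150 = 279.6 µg/L.

280 µg/L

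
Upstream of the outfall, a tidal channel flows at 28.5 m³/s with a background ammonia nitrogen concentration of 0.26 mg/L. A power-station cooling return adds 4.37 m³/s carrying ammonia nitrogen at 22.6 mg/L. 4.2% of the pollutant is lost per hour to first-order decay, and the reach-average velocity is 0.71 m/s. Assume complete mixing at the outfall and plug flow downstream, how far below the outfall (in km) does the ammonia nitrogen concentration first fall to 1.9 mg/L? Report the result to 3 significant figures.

31.6 km

After mixing, C = (28.50·0.2600 + 4.370·22.60) / 32.87 = 106.2/32.87 = 3.230 mg/L.
4.2%/h lost → k = −ln(1 − 0.042) = 0.04291 h⁻¹.
Set 3.230·exp(−k·t) = 1.9 → t = ln(3.230/1.9)/k = 44520 s = 12.37 h.
Distance = v·t = 0.71·44520 = 31610 m = 31.61 km.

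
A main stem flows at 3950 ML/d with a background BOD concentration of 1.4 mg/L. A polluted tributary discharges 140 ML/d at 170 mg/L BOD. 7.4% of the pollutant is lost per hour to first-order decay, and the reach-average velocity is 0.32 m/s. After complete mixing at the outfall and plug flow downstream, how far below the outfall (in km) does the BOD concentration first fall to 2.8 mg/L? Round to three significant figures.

14.1 km

Mixed concentration C = ΣQC/ΣQ = (3950·1.400 + 140.0·170.0) / 4090 = 29330/4090 = 7.171 mg/L.
7.4%/h lost → k = −ln(1 − 0.074) = 0.07688 h⁻¹.
Set 7.171·exp(−k·t) = 2.8 → t = ln(7.171/2.8)/k = 44040 s = 12.23 h.
Distance = v·t = 0.32·44040 = 14090 m = 14.09 km.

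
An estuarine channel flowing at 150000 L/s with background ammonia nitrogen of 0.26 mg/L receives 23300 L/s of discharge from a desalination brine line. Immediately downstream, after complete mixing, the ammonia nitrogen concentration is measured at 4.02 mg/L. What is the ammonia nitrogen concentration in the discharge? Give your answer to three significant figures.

28.2 mg/L

Mass balance: 150000·0.2600 + 23300·Cₑ = 173300·4.020
→ Cₑ = (173300·4.020 − 150000·0.2600) / 23300 = 28.23 mg/L.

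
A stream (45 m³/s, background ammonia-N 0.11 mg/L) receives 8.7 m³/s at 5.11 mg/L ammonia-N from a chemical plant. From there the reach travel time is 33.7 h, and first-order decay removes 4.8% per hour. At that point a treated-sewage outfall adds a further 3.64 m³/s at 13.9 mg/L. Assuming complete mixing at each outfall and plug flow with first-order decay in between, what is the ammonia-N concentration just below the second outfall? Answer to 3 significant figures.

After mixing, C = (45.00·0.1100 + 8.700·5.110) / 53.70 = 49.41/53.70 = 0.9201 mg/L; combined flow 53.70 m³/s.
4.8%/h lost → k = −ln(1 − 0.048) = 0.04919 h⁻¹.
Applying C = C₀e^(−kt): 0.9201 × 0.1906 = 0.1753 mg/L.
Second outfall: C = (53.70·0.1753 + 3.640·13.90)/57.34 = 1.047 mg/L.

1.05 mg/L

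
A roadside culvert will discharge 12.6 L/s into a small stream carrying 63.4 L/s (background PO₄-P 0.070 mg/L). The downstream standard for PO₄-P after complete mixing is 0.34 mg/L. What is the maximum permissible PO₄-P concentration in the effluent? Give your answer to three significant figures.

At the limit, (Qr·Cr + Qe·Cₑ)/(Qr + Qe) = 0.34:
Cₑ = (76.00·0.34 − 63.40·0.07000) / 12.60 = 1.699 mg/L.

1.70 mg/L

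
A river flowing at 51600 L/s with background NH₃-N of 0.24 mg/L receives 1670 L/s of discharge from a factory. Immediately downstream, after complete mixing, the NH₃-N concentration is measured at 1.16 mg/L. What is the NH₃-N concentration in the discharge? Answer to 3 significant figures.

29.6 mg/L

Mass balance: 51600·0.2400 + 1670·Cₑ = 53270·1.160
→ Cₑ = (53270·1.160 − 51600·0.2400) / 1670 = 29.59 mg/L.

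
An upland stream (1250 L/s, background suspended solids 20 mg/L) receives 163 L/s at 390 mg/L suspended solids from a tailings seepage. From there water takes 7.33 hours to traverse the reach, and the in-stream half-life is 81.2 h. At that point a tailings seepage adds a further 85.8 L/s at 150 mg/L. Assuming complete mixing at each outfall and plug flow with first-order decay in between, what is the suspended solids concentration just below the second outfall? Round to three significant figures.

64.1 mg/L

Conservation of mass: C = (1250·20.00 + 163.0·390.0) / 1413 = 88570/1413 = 62.68 mg/L; combined flow 1413 L/s.
Half-life 81.2 h → k = ln 2 / 81.2 = 0.008536 h⁻¹ = 0.2049 d⁻¹.
Applying C = C₀e^(−kt): 62.68 × 0.9393 = 58.88 mg/L.
Second outfall: C = (1413·58.88 + 85.80·150.0)/1499 = 64.10 mg/L.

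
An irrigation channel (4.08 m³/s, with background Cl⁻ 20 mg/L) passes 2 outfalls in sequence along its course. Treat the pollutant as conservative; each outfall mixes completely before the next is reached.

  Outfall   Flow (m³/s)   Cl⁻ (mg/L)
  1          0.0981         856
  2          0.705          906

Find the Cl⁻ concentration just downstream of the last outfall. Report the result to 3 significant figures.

Outfall 1: combined Q = 4.178 m³/s; C = (4.080·20.00 + 0.09810·856.0)/4.178 = 39.63 mg/L.
Outfall 2: combined Q = 4.883 m³/s; C = (4.178·39.63 + 0.7050·906.0)/4.883 = 164.7 mg/L.

165 mg/L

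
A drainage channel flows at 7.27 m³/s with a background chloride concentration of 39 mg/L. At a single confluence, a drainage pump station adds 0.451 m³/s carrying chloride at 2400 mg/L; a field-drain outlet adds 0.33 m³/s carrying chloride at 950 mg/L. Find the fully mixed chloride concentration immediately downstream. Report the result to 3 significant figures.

After mixing, C = (7.270·39.00 + 0.4510·2400 + 0.3300·950.0) / 8.051 = 1679/8.051 = 208.6 mg/L.

209 mg/L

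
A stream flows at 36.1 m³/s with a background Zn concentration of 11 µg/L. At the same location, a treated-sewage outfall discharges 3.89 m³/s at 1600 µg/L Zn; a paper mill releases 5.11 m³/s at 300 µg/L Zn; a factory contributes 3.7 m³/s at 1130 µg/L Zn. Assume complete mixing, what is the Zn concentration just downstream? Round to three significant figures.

Flow-weighted average: C = (36.10·11.00 + 3.890·1600 + 5.110·300.0 + 3.700·1130) / 48.80 = 12340/48.80 = 252.8 µg/L.

253 µg/L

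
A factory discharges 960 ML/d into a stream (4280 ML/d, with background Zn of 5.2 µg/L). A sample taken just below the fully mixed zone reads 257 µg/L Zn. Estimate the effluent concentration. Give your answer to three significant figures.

1380 µg/L

Mass balance: 4280·5.200 + 960.0·Cₑ = 5240·257.0
→ Cₑ = (5240·257.0 − 4280·5.200) / 960.0 = 1380 µg/L.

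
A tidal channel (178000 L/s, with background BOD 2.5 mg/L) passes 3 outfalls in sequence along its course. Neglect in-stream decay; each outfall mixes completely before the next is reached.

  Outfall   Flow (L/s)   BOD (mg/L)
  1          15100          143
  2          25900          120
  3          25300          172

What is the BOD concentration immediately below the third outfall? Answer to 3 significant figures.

41.2 mg/L

After outfall 1: Q = 178000 + 15100 = 193100 L/s; C = (178000·2.500 + 15100·143.0)/193100 = 13.49 mg/L.
After outfall 2: Q = 193100 + 25900 = 219000 L/s; C = (193100·13.49 + 25900·120.0)/219000 = 26.08 mg/L.
After outfall 3: Q = 219000 + 25300 = 244300 L/s; C = (219000·26.08 + 25300·172.0)/244300 = 41.19 mg/L.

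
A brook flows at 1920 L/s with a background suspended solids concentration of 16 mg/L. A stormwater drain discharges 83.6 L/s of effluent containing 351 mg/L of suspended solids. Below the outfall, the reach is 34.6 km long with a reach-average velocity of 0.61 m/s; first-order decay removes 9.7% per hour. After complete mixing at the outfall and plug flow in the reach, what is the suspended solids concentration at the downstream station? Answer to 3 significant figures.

6.01 mg/L

Conservation of mass: C = (1920·16.00 + 83.60·351.0) / 2004 = 60060/2004 = 29.98 mg/L.
Travel time t = 34.6·1000 / 0.61 = 56720 s = 15.76 h.
9.7%/h lost → k = −ln(1 − 0.097) = 0.1020 h⁻¹.
After decay, C = 29.98 × e^(−kt) = 29.98 × 0.2004 = 6.006 mg/L.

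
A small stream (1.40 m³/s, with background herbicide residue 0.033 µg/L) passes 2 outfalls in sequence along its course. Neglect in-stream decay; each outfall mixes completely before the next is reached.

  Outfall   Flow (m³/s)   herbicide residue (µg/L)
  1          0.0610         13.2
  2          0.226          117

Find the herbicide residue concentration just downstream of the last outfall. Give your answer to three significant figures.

16.2 µg/L

Below outfall 1: Q → 1.461 m³/s, C = (1.400·0.03300 + 0.06100·13.20)/1.461 = 0.5828 µg/L.
Below outfall 2: Q → 1.687 m³/s, C = (1.461·0.5828 + 0.2260·117.0)/1.687 = 16.18 µg/L.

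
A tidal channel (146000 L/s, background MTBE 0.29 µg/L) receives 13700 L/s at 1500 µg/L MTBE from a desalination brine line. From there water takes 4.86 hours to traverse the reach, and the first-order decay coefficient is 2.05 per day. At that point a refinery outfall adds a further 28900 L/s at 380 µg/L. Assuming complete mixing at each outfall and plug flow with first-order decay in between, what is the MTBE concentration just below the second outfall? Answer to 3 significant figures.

130 µg/L

Conservation of mass: C = (146000·0.2900 + 13700·1500) / 159700 = 20590000/159700 = 128.9 µg/L; combined flow 159700 L/s.
Applying C = C₀e^(−kt): 128.9 × 0.6603 = 85.14 µg/L.
Second outfall: C = (159700·85.14 + 28900·380.0)/188600 = 130.3 µg/L.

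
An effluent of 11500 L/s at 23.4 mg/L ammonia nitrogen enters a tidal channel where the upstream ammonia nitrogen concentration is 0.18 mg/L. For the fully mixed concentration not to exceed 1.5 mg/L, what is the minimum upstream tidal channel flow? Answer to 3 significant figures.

Set C_mix = 1.5: (Q·0.1800 + 11500·23.40) / (Q + 11500) = 1.5
→ Q = 11500·(23.40 − 1.5)/(1.5 − 0.1800) = 190800 L/s.

191000 L/s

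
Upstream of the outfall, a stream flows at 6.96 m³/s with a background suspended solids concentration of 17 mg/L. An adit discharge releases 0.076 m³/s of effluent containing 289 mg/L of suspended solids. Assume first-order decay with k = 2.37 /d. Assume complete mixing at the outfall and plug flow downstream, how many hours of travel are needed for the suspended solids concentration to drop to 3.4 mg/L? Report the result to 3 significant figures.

17.9 h

Flow-weighted average: C = (6.960·17.00 + 0.07600·289.0) / 7.036 = 140.3/7.036 = 19.94 mg/L.
19.94·exp(−k·t) = 3.4 → t = ln(19.94/3.4)/k = 64480 s = 17.91 h.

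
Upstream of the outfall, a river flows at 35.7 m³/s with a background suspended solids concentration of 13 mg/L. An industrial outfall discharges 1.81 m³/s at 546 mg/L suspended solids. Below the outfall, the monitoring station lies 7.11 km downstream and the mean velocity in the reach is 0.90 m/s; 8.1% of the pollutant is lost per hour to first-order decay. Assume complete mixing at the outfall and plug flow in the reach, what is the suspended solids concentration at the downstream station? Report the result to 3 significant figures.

Mixed concentration C = ΣQC/ΣQ = (35.70·13.00 + 1.810·546.0) / 37.51 = 1452/37.51 = 38.72 mg/L.
Travel time t = 7.11·1000 / 0.90 = 7900 s = 2.194 h.
8.1%/h lost → k = −ln(1 − 0.081) = 0.08447 h⁻¹.
First-order decay: C = 38.72·exp(−k·t) = 38.72·0.8308 = 32.17 mg/L.

32.2 mg/L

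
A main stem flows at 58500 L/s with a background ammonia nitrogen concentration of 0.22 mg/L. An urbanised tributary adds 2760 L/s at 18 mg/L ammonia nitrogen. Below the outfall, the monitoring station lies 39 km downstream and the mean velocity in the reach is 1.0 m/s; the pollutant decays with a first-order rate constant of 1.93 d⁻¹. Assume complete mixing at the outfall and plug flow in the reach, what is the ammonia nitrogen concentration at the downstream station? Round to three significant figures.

Mixed concentration C = ΣQC/ΣQ = (58500·0.2200 + 2760·18.00) / 61260 = 62550/61260 = 1.021 mg/L.
Travel time t = 39·1000 / 1.0 = 39000 s = 10.83 h.
First-order decay: C = 1.021·exp(−k·t) = 1.021·0.4185 = 0.4273 mg/L.

0.427 mg/L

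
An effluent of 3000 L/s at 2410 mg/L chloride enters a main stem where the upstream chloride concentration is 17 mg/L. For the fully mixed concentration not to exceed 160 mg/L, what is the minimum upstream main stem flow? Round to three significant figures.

Set C_mix = 160: (Q·17.00 + 3000·2410) / (Q + 3000) = 160
→ Q = 3000·(2410 − 160)/(160 − 17.00) = 47200 L/s.

47200 L/s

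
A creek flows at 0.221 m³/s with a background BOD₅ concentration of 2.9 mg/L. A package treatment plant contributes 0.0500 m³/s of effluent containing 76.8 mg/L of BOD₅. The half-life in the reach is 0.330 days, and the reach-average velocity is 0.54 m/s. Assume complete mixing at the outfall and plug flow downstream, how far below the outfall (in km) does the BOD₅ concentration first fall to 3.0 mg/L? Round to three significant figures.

Flow-weighted average: C = (0.2210·2.900 + 0.05000·76.80) / 0.2710 = 4.481/0.2710 = 16.53 mg/L.
Half-life 0.330 d → k = ln 2 / 0.330 = 2.100 d⁻¹.
Set 16.53·exp(−k·t) = 3.0 → t = ln(16.53/3.0)/k = 70210 s = 19.50 h.
Distance = v·t = 0.54·70210 = 37910 m = 37.91 km.

37.9 km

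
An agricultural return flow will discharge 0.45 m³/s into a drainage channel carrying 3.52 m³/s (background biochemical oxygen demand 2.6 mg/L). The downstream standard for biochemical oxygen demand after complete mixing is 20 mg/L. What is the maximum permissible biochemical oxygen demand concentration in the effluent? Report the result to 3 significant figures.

At the limit, (Qr·Cr + Qe·Cₑ)/(Qr + Qe) = 20:
Cₑ = (3.970·20 − 3.520·2.600) / 0.4500 = 156.1 mg/L.

156 mg/L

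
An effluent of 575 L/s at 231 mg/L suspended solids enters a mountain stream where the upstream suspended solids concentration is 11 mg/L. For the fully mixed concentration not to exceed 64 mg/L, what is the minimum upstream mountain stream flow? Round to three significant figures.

Set C_mix = 64: (Q·11.00 + 575.0·231.0) / (Q + 575.0) = 64
→ Q = 575.0·(231.0 − 64)/(64 − 11.00) = 1812 L/s.

1810 L/s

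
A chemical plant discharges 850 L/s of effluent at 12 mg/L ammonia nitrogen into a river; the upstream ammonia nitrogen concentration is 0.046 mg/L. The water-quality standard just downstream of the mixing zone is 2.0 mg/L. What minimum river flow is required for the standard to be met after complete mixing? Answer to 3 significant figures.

Set C_mix = 2.0: (Q·0.04600 + 850.0·12.00) / (Q + 850.0) = 2.0
→ Q = 850.0·(12.00 − 2.0)/(2.0 − 0.04600) = 4350 L/s.

4350 L/s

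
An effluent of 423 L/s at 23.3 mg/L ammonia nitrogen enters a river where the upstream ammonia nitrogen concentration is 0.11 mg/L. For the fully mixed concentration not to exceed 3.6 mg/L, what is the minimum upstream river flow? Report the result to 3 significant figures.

2390 L/s

Set C_mix = 3.6: (Q·0.1100 + 423.0·23.30) / (Q + 423.0) = 3.6
→ Q = 423.0·(23.30 − 3.6)/(3.6 − 0.1100) = 2388 L/s.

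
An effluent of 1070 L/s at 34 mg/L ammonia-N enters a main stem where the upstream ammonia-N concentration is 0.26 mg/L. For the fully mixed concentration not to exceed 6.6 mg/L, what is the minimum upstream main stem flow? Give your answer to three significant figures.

Set C_mix = 6.6: (Q·0.2600 + 1070·34.00) / (Q + 1070) = 6.6
→ Q = 1070·(34.00 − 6.6)/(6.6 − 0.2600) = 4624 L/s.

4620 L/s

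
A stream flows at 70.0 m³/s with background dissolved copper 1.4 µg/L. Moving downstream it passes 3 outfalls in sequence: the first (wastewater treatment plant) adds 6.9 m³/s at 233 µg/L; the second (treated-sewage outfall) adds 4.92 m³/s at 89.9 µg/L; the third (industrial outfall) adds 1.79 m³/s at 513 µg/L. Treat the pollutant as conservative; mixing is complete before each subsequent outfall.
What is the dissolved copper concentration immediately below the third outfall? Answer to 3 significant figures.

36.7 µg/L

Outfall 1: combined Q = 76.90 m³/s; C = (70.00·1.400 + 6.900·233.0)/76.90 = 22.18 µg/L.
Outfall 2: combined Q = 81.82 m³/s; C = (76.90·22.18 + 4.920·89.90)/81.82 = 26.25 µg/L.
Outfall 3: combined Q = 83.61 m³/s; C = (81.82·26.25 + 1.790·513.0)/83.61 = 36.67 µg/L.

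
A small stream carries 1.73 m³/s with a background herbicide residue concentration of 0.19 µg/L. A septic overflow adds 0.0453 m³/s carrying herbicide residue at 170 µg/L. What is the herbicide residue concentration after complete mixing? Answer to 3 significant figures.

4.52 µg/L

Mixed concentration C = ΣQC/ΣQ = (1.730·0.1900 + 0.04530·170.0) / 1.775 = 8.030/1.775 = 4.523 µg/L.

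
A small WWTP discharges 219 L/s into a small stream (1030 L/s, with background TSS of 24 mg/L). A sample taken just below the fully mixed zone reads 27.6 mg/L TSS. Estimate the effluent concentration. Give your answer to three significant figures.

44.5 mg/L

Mass balance: 1030·24.00 + 219.0·Cₑ = 1249·27.60
→ Cₑ = (1249·27.60 − 1030·24.00) / 219.0 = 44.53 mg/L.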